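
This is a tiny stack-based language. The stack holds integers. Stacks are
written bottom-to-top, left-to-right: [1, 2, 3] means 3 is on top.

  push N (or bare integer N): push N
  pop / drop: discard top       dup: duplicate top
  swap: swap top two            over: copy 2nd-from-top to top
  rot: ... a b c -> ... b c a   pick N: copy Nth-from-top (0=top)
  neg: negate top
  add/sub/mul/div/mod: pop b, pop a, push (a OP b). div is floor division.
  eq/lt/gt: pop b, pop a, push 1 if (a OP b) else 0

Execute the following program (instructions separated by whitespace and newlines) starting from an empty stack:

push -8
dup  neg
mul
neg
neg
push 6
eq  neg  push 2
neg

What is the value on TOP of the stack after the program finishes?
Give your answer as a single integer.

After 'push -8': [-8]
After 'dup': [-8, -8]
After 'neg': [-8, 8]
After 'mul': [-64]
After 'neg': [64]
After 'neg': [-64]
After 'push 6': [-64, 6]
After 'eq': [0]
After 'neg': [0]
After 'push 2': [0, 2]
After 'neg': [0, -2]

Answer: -2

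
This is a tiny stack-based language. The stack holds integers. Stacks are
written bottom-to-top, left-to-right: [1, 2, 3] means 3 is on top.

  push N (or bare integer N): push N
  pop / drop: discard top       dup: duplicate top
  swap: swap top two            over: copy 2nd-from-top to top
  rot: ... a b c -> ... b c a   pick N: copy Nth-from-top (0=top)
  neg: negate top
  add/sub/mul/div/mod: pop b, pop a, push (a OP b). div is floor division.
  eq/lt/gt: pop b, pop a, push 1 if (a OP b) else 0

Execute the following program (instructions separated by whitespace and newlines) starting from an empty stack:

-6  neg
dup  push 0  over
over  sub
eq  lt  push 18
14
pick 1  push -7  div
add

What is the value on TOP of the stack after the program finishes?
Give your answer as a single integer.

Answer: 11

Derivation:
After 'push -6': [-6]
After 'neg': [6]
After 'dup': [6, 6]
After 'push 0': [6, 6, 0]
After 'over': [6, 6, 0, 6]
After 'over': [6, 6, 0, 6, 0]
After 'sub': [6, 6, 0, 6]
After 'eq': [6, 6, 0]
After 'lt': [6, 0]
After 'push 18': [6, 0, 18]
After 'push 14': [6, 0, 18, 14]
After 'pick 1': [6, 0, 18, 14, 18]
After 'push -7': [6, 0, 18, 14, 18, -7]
After 'div': [6, 0, 18, 14, -3]
After 'add': [6, 0, 18, 11]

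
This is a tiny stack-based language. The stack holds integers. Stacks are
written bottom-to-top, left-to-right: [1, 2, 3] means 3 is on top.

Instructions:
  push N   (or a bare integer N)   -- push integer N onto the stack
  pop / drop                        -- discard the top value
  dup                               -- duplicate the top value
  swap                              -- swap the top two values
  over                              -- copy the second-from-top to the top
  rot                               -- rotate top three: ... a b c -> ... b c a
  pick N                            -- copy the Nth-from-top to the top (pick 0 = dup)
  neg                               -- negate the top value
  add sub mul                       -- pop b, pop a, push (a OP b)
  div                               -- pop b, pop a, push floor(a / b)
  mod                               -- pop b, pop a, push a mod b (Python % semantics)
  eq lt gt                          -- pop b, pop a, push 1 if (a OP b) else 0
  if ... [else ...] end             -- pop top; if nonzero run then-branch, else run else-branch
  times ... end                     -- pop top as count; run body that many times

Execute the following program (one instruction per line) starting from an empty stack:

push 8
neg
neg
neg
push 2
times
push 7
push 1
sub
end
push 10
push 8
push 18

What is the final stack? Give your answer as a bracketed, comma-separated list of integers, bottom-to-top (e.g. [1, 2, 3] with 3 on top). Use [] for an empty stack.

Answer: [-8, 6, 6, 10, 8, 18]

Derivation:
After 'push 8': [8]
After 'neg': [-8]
After 'neg': [8]
After 'neg': [-8]
After 'push 2': [-8, 2]
After 'times': [-8]
After 'push 7': [-8, 7]
After 'push 1': [-8, 7, 1]
After 'sub': [-8, 6]
After 'push 7': [-8, 6, 7]
After 'push 1': [-8, 6, 7, 1]
After 'sub': [-8, 6, 6]
After 'push 10': [-8, 6, 6, 10]
After 'push 8': [-8, 6, 6, 10, 8]
After 'push 18': [-8, 6, 6, 10, 8, 18]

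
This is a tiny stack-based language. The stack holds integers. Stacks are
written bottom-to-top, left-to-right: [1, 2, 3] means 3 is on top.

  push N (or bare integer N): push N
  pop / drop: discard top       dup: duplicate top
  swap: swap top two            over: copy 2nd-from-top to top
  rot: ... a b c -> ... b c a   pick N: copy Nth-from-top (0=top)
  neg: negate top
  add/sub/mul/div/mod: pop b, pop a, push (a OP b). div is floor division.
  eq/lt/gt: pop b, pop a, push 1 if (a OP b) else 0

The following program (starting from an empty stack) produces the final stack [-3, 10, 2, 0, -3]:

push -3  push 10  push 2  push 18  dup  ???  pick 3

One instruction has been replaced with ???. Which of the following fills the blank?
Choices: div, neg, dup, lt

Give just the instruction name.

Stack before ???: [-3, 10, 2, 18, 18]
Stack after ???:  [-3, 10, 2, 0]
Checking each choice:
  div: produces [-3, 10, 2, 1, -3]
  neg: produces [-3, 10, 2, 18, -18, 10]
  dup: produces [-3, 10, 2, 18, 18, 18, 2]
  lt: MATCH


Answer: lt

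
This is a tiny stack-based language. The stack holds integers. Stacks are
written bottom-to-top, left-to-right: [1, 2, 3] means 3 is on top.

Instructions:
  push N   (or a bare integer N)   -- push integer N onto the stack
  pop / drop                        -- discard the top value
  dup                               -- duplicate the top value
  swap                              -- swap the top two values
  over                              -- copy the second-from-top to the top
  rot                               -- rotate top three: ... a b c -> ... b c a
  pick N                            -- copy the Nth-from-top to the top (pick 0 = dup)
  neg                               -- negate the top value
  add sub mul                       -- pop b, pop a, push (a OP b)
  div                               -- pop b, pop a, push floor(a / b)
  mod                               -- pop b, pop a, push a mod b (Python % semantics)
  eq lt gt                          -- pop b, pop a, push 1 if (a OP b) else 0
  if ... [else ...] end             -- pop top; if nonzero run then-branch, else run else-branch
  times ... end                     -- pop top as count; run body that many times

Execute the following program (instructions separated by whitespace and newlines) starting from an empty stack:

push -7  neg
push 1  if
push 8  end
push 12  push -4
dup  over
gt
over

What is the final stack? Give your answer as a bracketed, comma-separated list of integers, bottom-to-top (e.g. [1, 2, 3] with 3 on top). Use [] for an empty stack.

Answer: [7, 8, 12, -4, 0, -4]

Derivation:
After 'push -7': [-7]
After 'neg': [7]
After 'push 1': [7, 1]
After 'if': [7]
After 'push 8': [7, 8]
After 'push 12': [7, 8, 12]
After 'push -4': [7, 8, 12, -4]
After 'dup': [7, 8, 12, -4, -4]
After 'over': [7, 8, 12, -4, -4, -4]
After 'gt': [7, 8, 12, -4, 0]
After 'over': [7, 8, 12, -4, 0, -4]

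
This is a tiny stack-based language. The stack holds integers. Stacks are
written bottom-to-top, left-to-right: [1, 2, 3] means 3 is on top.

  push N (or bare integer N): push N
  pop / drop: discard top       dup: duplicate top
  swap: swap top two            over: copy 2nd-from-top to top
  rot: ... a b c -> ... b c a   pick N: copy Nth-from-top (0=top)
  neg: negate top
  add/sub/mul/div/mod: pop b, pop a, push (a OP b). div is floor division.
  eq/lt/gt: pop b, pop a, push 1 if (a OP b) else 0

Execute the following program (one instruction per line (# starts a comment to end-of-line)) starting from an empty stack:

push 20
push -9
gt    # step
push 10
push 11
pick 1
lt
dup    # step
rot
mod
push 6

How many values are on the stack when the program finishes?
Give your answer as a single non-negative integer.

Answer: 4

Derivation:
After 'push 20': stack = [20] (depth 1)
After 'push -9': stack = [20, -9] (depth 2)
After 'gt': stack = [1] (depth 1)
After 'push 10': stack = [1, 10] (depth 2)
After 'push 11': stack = [1, 10, 11] (depth 3)
After 'pick 1': stack = [1, 10, 11, 10] (depth 4)
After 'lt': stack = [1, 10, 0] (depth 3)
After 'dup': stack = [1, 10, 0, 0] (depth 4)
After 'rot': stack = [1, 0, 0, 10] (depth 4)
After 'mod': stack = [1, 0, 0] (depth 3)
After 'push 6': stack = [1, 0, 0, 6] (depth 4)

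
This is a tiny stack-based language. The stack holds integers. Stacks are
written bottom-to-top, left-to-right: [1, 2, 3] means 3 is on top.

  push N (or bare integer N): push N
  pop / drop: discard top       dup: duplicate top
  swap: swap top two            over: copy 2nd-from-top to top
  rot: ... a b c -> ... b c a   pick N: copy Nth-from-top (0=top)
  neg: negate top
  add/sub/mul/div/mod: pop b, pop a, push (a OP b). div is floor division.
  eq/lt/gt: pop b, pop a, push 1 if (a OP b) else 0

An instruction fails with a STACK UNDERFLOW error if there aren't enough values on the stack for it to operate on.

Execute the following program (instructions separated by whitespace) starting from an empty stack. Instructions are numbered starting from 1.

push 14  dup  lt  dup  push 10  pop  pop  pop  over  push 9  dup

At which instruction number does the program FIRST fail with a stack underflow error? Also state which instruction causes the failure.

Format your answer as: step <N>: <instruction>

Answer: step 9: over

Derivation:
Step 1 ('push 14'): stack = [14], depth = 1
Step 2 ('dup'): stack = [14, 14], depth = 2
Step 3 ('lt'): stack = [0], depth = 1
Step 4 ('dup'): stack = [0, 0], depth = 2
Step 5 ('push 10'): stack = [0, 0, 10], depth = 3
Step 6 ('pop'): stack = [0, 0], depth = 2
Step 7 ('pop'): stack = [0], depth = 1
Step 8 ('pop'): stack = [], depth = 0
Step 9 ('over'): needs 2 value(s) but depth is 0 — STACK UNDERFLOW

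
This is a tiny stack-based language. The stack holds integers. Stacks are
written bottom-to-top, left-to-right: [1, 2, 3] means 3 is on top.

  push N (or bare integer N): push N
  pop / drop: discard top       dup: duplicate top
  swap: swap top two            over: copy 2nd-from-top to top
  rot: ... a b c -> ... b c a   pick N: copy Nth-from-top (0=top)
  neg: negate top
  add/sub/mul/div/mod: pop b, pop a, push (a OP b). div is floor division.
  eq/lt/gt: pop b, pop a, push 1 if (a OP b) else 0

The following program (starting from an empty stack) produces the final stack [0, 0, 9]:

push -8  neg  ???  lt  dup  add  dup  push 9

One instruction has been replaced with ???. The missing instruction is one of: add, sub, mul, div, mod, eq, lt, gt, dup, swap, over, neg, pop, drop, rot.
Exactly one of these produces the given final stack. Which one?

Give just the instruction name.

Stack before ???: [8]
Stack after ???:  [8, 8]
The instruction that transforms [8] -> [8, 8] is: dup

Answer: dup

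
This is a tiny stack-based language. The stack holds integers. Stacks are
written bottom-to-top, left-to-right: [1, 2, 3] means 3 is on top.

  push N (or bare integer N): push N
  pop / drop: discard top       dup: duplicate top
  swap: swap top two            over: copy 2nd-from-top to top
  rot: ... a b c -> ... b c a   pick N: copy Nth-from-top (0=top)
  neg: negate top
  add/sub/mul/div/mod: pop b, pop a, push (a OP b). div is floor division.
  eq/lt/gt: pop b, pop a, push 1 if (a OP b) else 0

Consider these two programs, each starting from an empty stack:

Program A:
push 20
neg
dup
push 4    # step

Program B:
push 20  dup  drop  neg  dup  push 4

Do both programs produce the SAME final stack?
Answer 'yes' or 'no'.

Answer: yes

Derivation:
Program A trace:
  After 'push 20': [20]
  After 'neg': [-20]
  After 'dup': [-20, -20]
  After 'push 4': [-20, -20, 4]
Program A final stack: [-20, -20, 4]

Program B trace:
  After 'push 20': [20]
  After 'dup': [20, 20]
  After 'drop': [20]
  After 'neg': [-20]
  After 'dup': [-20, -20]
  After 'push 4': [-20, -20, 4]
Program B final stack: [-20, -20, 4]
Same: yes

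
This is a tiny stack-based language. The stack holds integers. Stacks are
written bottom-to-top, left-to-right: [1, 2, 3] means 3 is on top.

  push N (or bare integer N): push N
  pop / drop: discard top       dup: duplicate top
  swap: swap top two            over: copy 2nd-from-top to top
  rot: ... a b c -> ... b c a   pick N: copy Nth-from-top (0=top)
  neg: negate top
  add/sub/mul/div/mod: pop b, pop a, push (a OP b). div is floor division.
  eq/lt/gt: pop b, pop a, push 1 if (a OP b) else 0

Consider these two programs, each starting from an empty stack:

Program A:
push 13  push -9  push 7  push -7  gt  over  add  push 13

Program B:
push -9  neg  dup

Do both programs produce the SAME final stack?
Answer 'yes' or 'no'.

Answer: no

Derivation:
Program A trace:
  After 'push 13': [13]
  After 'push -9': [13, -9]
  After 'push 7': [13, -9, 7]
  After 'push -7': [13, -9, 7, -7]
  After 'gt': [13, -9, 1]
  After 'over': [13, -9, 1, -9]
  After 'add': [13, -9, -8]
  After 'push 13': [13, -9, -8, 13]
Program A final stack: [13, -9, -8, 13]

Program B trace:
  After 'push -9': [-9]
  After 'neg': [9]
  After 'dup': [9, 9]
Program B final stack: [9, 9]
Same: no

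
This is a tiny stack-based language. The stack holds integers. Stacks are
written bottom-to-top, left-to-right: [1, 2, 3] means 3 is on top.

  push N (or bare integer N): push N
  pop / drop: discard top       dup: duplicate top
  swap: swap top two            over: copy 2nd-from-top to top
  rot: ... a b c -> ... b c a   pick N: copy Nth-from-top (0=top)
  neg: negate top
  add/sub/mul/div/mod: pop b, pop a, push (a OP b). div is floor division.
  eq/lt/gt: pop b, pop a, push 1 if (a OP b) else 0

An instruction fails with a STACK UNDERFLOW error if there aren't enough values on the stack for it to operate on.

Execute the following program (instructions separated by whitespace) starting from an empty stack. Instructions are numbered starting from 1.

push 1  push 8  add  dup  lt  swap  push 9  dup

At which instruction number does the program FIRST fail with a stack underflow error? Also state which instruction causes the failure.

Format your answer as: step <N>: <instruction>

Answer: step 6: swap

Derivation:
Step 1 ('push 1'): stack = [1], depth = 1
Step 2 ('push 8'): stack = [1, 8], depth = 2
Step 3 ('add'): stack = [9], depth = 1
Step 4 ('dup'): stack = [9, 9], depth = 2
Step 5 ('lt'): stack = [0], depth = 1
Step 6 ('swap'): needs 2 value(s) but depth is 1 — STACK UNDERFLOW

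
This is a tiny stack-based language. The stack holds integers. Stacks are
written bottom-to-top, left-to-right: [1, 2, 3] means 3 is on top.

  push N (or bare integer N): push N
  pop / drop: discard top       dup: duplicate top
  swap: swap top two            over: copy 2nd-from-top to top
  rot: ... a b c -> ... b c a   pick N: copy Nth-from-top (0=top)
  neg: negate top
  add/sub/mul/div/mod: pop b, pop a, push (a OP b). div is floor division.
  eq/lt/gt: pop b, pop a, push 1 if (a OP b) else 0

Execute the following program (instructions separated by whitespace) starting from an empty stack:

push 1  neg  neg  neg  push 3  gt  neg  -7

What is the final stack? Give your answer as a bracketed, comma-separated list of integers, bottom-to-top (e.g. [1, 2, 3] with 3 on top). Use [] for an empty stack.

After 'push 1': [1]
After 'neg': [-1]
After 'neg': [1]
After 'neg': [-1]
After 'push 3': [-1, 3]
After 'gt': [0]
After 'neg': [0]
After 'push -7': [0, -7]

Answer: [0, -7]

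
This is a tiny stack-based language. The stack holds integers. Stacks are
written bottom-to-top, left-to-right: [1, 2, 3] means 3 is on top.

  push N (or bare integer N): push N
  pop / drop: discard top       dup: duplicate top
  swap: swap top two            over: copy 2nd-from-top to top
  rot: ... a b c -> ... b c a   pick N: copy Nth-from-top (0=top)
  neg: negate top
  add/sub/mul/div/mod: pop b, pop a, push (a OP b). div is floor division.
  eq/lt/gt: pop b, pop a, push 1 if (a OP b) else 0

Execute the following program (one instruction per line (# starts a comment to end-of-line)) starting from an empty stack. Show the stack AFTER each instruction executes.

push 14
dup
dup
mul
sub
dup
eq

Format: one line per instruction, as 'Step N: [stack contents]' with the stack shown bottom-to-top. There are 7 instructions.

Step 1: [14]
Step 2: [14, 14]
Step 3: [14, 14, 14]
Step 4: [14, 196]
Step 5: [-182]
Step 6: [-182, -182]
Step 7: [1]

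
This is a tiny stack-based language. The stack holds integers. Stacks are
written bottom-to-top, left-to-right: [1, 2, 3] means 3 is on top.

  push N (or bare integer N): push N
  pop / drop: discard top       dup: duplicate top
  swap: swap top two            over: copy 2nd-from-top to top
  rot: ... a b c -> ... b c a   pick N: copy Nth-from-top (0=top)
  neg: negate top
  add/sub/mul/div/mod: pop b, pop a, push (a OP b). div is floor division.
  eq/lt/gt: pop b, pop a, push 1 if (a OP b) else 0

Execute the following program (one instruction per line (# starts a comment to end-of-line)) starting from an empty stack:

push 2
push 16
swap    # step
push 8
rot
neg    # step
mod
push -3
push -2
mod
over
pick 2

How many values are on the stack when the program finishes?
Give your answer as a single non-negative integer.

Answer: 5

Derivation:
After 'push 2': stack = [2] (depth 1)
After 'push 16': stack = [2, 16] (depth 2)
After 'swap': stack = [16, 2] (depth 2)
After 'push 8': stack = [16, 2, 8] (depth 3)
After 'rot': stack = [2, 8, 16] (depth 3)
After 'neg': stack = [2, 8, -16] (depth 3)
After 'mod': stack = [2, -8] (depth 2)
After 'push -3': stack = [2, -8, -3] (depth 3)
After 'push -2': stack = [2, -8, -3, -2] (depth 4)
After 'mod': stack = [2, -8, -1] (depth 3)
After 'over': stack = [2, -8, -1, -8] (depth 4)
After 'pick 2': stack = [2, -8, -1, -8, -8] (depth 5)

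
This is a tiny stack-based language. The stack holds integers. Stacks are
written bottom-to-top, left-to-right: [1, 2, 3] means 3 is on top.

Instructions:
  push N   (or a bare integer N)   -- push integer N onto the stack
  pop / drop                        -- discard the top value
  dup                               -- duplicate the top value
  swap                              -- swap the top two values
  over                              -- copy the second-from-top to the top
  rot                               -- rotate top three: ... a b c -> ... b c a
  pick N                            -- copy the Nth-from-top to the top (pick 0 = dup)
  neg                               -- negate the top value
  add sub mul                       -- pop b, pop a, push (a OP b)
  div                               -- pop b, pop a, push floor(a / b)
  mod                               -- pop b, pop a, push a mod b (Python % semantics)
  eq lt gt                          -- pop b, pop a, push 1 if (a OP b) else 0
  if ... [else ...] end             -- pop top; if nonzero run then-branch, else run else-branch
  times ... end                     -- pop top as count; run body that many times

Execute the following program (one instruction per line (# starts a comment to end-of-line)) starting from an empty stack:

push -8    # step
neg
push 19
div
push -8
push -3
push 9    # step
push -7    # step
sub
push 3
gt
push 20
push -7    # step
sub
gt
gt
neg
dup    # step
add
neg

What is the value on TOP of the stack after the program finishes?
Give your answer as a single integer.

After 'push -8': [-8]
After 'neg': [8]
After 'push 19': [8, 19]
After 'div': [0]
After 'push -8': [0, -8]
After 'push -3': [0, -8, -3]
After 'push 9': [0, -8, -3, 9]
After 'push -7': [0, -8, -3, 9, -7]
After 'sub': [0, -8, -3, 16]
After 'push 3': [0, -8, -3, 16, 3]
After 'gt': [0, -8, -3, 1]
After 'push 20': [0, -8, -3, 1, 20]
After 'push -7': [0, -8, -3, 1, 20, -7]
After 'sub': [0, -8, -3, 1, 27]
After 'gt': [0, -8, -3, 0]
After 'gt': [0, -8, 0]
After 'neg': [0, -8, 0]
After 'dup': [0, -8, 0, 0]
After 'add': [0, -8, 0]
After 'neg': [0, -8, 0]

Answer: 0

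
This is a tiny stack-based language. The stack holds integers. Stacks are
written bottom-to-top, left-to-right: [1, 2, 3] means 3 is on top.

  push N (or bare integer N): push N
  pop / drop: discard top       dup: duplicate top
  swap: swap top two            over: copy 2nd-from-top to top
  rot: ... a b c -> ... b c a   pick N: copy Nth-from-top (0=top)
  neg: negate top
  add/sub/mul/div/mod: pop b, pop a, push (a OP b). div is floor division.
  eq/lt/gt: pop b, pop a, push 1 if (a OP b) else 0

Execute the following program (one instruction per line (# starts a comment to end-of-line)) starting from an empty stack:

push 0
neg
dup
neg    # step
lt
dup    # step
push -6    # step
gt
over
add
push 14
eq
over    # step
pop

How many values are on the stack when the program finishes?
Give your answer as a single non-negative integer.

After 'push 0': stack = [0] (depth 1)
After 'neg': stack = [0] (depth 1)
After 'dup': stack = [0, 0] (depth 2)
After 'neg': stack = [0, 0] (depth 2)
After 'lt': stack = [0] (depth 1)
After 'dup': stack = [0, 0] (depth 2)
After 'push -6': stack = [0, 0, -6] (depth 3)
After 'gt': stack = [0, 1] (depth 2)
After 'over': stack = [0, 1, 0] (depth 3)
After 'add': stack = [0, 1] (depth 2)
After 'push 14': stack = [0, 1, 14] (depth 3)
After 'eq': stack = [0, 0] (depth 2)
After 'over': stack = [0, 0, 0] (depth 3)
After 'pop': stack = [0, 0] (depth 2)

Answer: 2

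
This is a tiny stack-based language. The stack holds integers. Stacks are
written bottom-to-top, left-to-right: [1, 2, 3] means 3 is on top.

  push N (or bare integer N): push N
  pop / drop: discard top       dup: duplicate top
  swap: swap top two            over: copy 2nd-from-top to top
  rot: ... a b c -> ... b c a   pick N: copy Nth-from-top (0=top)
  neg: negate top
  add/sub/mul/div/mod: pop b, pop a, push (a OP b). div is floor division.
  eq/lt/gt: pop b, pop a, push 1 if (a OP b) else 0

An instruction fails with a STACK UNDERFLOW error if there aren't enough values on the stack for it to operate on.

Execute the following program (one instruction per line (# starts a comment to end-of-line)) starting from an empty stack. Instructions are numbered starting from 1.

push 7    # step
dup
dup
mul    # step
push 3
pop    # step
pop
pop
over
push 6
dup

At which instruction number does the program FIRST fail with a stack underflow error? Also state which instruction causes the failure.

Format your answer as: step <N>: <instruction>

Step 1 ('push 7'): stack = [7], depth = 1
Step 2 ('dup'): stack = [7, 7], depth = 2
Step 3 ('dup'): stack = [7, 7, 7], depth = 3
Step 4 ('mul'): stack = [7, 49], depth = 2
Step 5 ('push 3'): stack = [7, 49, 3], depth = 3
Step 6 ('pop'): stack = [7, 49], depth = 2
Step 7 ('pop'): stack = [7], depth = 1
Step 8 ('pop'): stack = [], depth = 0
Step 9 ('over'): needs 2 value(s) but depth is 0 — STACK UNDERFLOW

Answer: step 9: over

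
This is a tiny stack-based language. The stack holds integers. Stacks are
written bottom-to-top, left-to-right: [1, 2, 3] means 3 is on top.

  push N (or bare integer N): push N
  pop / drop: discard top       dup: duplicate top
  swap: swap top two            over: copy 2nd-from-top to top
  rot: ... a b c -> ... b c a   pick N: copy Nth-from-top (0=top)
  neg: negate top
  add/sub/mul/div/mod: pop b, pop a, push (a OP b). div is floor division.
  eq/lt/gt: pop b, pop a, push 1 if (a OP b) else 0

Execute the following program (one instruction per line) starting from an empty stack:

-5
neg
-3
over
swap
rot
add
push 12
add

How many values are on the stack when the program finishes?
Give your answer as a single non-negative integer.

Answer: 2

Derivation:
After 'push -5': stack = [-5] (depth 1)
After 'neg': stack = [5] (depth 1)
After 'push -3': stack = [5, -3] (depth 2)
After 'over': stack = [5, -3, 5] (depth 3)
After 'swap': stack = [5, 5, -3] (depth 3)
After 'rot': stack = [5, -3, 5] (depth 3)
After 'add': stack = [5, 2] (depth 2)
After 'push 12': stack = [5, 2, 12] (depth 3)
After 'add': stack = [5, 14] (depth 2)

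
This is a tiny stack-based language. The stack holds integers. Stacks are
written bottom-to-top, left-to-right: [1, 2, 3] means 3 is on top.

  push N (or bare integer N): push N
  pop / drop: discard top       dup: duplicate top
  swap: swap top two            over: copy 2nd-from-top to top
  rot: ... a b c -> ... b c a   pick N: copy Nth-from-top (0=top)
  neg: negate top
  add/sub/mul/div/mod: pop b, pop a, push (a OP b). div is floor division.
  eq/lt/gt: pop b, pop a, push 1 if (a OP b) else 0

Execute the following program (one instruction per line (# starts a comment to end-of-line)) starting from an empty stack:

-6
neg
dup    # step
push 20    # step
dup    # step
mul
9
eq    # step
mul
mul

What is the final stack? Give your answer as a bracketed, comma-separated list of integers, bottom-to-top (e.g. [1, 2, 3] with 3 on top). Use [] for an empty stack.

Answer: [0]

Derivation:
After 'push -6': [-6]
After 'neg': [6]
After 'dup': [6, 6]
After 'push 20': [6, 6, 20]
After 'dup': [6, 6, 20, 20]
After 'mul': [6, 6, 400]
After 'push 9': [6, 6, 400, 9]
After 'eq': [6, 6, 0]
After 'mul': [6, 0]
After 'mul': [0]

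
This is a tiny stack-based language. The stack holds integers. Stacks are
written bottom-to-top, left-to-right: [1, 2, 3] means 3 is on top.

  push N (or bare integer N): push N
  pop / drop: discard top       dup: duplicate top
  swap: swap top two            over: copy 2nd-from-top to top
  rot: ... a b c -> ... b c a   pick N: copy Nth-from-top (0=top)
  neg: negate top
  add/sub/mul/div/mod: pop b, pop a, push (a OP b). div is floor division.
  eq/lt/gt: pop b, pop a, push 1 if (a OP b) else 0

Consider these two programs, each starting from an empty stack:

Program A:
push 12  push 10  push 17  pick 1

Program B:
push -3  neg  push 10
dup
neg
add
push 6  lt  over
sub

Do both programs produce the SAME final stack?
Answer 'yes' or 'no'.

Answer: no

Derivation:
Program A trace:
  After 'push 12': [12]
  After 'push 10': [12, 10]
  After 'push 17': [12, 10, 17]
  After 'pick 1': [12, 10, 17, 10]
Program A final stack: [12, 10, 17, 10]

Program B trace:
  After 'push -3': [-3]
  After 'neg': [3]
  After 'push 10': [3, 10]
  After 'dup': [3, 10, 10]
  After 'neg': [3, 10, -10]
  After 'add': [3, 0]
  After 'push 6': [3, 0, 6]
  After 'lt': [3, 1]
  After 'over': [3, 1, 3]
  After 'sub': [3, -2]
Program B final stack: [3, -2]
Same: no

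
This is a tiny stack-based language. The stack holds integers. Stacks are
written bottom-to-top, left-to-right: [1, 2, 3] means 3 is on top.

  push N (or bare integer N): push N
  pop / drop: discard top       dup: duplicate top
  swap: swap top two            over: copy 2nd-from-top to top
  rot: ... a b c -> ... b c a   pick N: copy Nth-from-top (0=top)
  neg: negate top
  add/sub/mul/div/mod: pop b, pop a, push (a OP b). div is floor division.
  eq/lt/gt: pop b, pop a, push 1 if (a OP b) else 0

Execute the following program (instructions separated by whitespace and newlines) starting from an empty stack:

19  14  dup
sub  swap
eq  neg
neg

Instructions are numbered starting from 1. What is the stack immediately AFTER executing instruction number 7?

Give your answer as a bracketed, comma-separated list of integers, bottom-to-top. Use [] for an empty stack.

Answer: [0]

Derivation:
Step 1 ('19'): [19]
Step 2 ('14'): [19, 14]
Step 3 ('dup'): [19, 14, 14]
Step 4 ('sub'): [19, 0]
Step 5 ('swap'): [0, 19]
Step 6 ('eq'): [0]
Step 7 ('neg'): [0]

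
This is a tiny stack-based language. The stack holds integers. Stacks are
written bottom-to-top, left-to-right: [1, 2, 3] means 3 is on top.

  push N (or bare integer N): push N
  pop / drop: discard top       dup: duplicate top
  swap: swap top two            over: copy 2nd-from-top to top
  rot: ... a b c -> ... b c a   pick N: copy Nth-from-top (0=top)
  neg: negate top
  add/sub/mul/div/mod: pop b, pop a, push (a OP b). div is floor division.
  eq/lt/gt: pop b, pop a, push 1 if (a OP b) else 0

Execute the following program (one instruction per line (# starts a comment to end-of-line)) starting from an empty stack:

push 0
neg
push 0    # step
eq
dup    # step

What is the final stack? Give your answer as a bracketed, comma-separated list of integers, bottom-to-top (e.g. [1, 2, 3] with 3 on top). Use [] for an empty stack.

After 'push 0': [0]
After 'neg': [0]
After 'push 0': [0, 0]
After 'eq': [1]
After 'dup': [1, 1]

Answer: [1, 1]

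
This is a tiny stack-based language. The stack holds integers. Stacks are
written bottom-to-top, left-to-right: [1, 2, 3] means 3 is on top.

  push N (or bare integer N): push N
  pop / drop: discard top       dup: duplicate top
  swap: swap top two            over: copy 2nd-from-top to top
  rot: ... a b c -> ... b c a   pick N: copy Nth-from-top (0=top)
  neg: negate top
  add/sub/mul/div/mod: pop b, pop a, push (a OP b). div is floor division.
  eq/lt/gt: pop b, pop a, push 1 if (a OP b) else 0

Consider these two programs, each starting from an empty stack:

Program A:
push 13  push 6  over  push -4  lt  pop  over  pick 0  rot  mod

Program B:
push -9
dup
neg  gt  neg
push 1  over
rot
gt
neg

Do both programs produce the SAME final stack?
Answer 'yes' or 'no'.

Answer: no

Derivation:
Program A trace:
  After 'push 13': [13]
  After 'push 6': [13, 6]
  After 'over': [13, 6, 13]
  After 'push -4': [13, 6, 13, -4]
  After 'lt': [13, 6, 0]
  After 'pop': [13, 6]
  After 'over': [13, 6, 13]
  After 'pick 0': [13, 6, 13, 13]
  After 'rot': [13, 13, 13, 6]
  After 'mod': [13, 13, 1]
Program A final stack: [13, 13, 1]

Program B trace:
  After 'push -9': [-9]
  After 'dup': [-9, -9]
  After 'neg': [-9, 9]
  After 'gt': [0]
  After 'neg': [0]
  After 'push 1': [0, 1]
  After 'over': [0, 1, 0]
  After 'rot': [1, 0, 0]
  After 'gt': [1, 0]
  After 'neg': [1, 0]
Program B final stack: [1, 0]
Same: no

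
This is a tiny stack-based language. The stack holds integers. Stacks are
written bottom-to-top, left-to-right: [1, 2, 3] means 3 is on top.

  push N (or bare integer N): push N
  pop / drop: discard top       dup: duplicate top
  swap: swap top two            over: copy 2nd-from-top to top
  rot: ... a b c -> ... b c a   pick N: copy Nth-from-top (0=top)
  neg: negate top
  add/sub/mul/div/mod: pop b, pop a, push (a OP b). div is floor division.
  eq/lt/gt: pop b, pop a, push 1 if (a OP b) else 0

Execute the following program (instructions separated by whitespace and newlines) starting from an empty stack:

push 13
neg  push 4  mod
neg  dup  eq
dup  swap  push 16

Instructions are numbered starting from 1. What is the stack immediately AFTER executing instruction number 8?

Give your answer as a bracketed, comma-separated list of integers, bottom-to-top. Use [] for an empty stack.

Answer: [1, 1]

Derivation:
Step 1 ('push 13'): [13]
Step 2 ('neg'): [-13]
Step 3 ('push 4'): [-13, 4]
Step 4 ('mod'): [3]
Step 5 ('neg'): [-3]
Step 6 ('dup'): [-3, -3]
Step 7 ('eq'): [1]
Step 8 ('dup'): [1, 1]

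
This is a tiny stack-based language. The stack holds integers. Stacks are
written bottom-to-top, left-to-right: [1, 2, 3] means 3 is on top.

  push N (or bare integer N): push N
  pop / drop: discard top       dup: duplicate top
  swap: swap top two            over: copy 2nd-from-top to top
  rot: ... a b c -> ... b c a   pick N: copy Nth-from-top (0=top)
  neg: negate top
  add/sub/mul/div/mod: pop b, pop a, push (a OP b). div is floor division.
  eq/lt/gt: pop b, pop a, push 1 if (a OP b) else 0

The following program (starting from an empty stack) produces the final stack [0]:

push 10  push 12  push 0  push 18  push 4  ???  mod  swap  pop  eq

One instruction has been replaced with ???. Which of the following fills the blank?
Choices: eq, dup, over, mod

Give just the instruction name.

Answer: mod

Derivation:
Stack before ???: [10, 12, 0, 18, 4]
Stack after ???:  [10, 12, 0, 2]
Checking each choice:
  eq: modulo by zero
  dup: produces [10, 12, 1]
  over: produces [10, 12, 0]
  mod: MATCH


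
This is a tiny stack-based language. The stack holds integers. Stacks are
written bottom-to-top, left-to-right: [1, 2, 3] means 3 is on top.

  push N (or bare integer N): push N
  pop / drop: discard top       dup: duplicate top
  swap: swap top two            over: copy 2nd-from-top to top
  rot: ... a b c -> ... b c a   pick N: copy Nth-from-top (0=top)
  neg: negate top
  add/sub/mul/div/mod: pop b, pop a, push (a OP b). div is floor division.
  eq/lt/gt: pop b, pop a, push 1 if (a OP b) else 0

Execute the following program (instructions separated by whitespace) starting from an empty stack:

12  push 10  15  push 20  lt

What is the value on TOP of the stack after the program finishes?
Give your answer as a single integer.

After 'push 12': [12]
After 'push 10': [12, 10]
After 'push 15': [12, 10, 15]
After 'push 20': [12, 10, 15, 20]
After 'lt': [12, 10, 1]

Answer: 1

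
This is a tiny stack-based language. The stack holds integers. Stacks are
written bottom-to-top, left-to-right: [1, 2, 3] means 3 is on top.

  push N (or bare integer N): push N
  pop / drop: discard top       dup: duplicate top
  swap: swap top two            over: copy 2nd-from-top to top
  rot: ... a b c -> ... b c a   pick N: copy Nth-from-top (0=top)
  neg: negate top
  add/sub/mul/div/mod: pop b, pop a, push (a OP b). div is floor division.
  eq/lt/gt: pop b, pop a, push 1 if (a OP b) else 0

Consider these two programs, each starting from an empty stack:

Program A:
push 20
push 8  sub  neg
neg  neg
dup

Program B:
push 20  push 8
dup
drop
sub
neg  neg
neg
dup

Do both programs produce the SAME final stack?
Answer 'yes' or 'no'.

Answer: yes

Derivation:
Program A trace:
  After 'push 20': [20]
  After 'push 8': [20, 8]
  After 'sub': [12]
  After 'neg': [-12]
  After 'neg': [12]
  After 'neg': [-12]
  After 'dup': [-12, -12]
Program A final stack: [-12, -12]

Program B trace:
  After 'push 20': [20]
  After 'push 8': [20, 8]
  After 'dup': [20, 8, 8]
  After 'drop': [20, 8]
  After 'sub': [12]
  After 'neg': [-12]
  After 'neg': [12]
  After 'neg': [-12]
  After 'dup': [-12, -12]
Program B final stack: [-12, -12]
Same: yes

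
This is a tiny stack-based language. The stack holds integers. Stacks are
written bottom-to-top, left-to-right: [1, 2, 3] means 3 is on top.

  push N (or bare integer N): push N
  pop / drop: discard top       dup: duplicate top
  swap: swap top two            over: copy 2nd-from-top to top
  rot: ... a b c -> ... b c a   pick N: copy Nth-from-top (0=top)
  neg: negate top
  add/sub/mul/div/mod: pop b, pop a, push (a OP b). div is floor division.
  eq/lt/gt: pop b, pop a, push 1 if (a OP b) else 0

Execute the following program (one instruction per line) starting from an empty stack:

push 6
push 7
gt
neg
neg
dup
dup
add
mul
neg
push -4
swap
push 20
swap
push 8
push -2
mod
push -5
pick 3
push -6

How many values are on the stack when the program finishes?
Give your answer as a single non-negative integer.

Answer: 7

Derivation:
After 'push 6': stack = [6] (depth 1)
After 'push 7': stack = [6, 7] (depth 2)
After 'gt': stack = [0] (depth 1)
After 'neg': stack = [0] (depth 1)
After 'neg': stack = [0] (depth 1)
After 'dup': stack = [0, 0] (depth 2)
After 'dup': stack = [0, 0, 0] (depth 3)
After 'add': stack = [0, 0] (depth 2)
After 'mul': stack = [0] (depth 1)
After 'neg': stack = [0] (depth 1)
After 'push -4': stack = [0, -4] (depth 2)
After 'swap': stack = [-4, 0] (depth 2)
After 'push 20': stack = [-4, 0, 20] (depth 3)
After 'swap': stack = [-4, 20, 0] (depth 3)
After 'push 8': stack = [-4, 20, 0, 8] (depth 4)
After 'push -2': stack = [-4, 20, 0, 8, -2] (depth 5)
After 'mod': stack = [-4, 20, 0, 0] (depth 4)
After 'push -5': stack = [-4, 20, 0, 0, -5] (depth 5)
After 'pick 3': stack = [-4, 20, 0, 0, -5, 20] (depth 6)
After 'push -6': stack = [-4, 20, 0, 0, -5, 20, -6] (depth 7)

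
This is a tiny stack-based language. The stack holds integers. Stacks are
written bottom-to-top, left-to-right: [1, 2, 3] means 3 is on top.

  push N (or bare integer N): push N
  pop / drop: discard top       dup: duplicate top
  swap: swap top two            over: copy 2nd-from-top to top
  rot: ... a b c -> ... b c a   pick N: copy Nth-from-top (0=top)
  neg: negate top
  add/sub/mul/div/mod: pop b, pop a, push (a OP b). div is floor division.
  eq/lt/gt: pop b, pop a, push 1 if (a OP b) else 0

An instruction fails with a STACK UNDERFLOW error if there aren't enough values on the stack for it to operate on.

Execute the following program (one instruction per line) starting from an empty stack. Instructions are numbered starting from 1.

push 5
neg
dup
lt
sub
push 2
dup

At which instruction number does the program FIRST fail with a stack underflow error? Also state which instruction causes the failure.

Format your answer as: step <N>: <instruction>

Answer: step 5: sub

Derivation:
Step 1 ('push 5'): stack = [5], depth = 1
Step 2 ('neg'): stack = [-5], depth = 1
Step 3 ('dup'): stack = [-5, -5], depth = 2
Step 4 ('lt'): stack = [0], depth = 1
Step 5 ('sub'): needs 2 value(s) but depth is 1 — STACK UNDERFLOW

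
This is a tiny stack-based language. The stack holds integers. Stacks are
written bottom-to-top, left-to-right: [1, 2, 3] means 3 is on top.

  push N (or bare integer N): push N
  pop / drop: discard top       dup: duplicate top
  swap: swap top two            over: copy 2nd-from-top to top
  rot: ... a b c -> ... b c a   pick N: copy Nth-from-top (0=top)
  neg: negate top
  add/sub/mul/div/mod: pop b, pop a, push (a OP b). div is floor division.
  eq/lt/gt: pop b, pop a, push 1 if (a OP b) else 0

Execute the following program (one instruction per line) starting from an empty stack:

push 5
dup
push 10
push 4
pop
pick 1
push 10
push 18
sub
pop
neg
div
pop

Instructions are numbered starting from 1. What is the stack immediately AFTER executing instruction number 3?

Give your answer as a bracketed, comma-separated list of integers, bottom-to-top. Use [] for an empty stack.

Step 1 ('push 5'): [5]
Step 2 ('dup'): [5, 5]
Step 3 ('push 10'): [5, 5, 10]

Answer: [5, 5, 10]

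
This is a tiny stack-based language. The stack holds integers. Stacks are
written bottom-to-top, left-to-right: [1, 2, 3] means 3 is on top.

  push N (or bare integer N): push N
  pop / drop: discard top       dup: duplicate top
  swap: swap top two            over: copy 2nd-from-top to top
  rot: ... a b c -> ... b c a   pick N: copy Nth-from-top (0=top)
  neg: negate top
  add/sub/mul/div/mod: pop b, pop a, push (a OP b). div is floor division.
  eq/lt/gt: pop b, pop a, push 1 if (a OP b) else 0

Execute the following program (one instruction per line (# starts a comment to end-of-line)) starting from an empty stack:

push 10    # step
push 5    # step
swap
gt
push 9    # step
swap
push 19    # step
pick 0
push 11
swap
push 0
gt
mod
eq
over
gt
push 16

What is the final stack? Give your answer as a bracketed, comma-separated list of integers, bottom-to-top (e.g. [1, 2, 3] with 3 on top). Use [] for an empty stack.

Answer: [9, 0, 0, 16]

Derivation:
After 'push 10': [10]
After 'push 5': [10, 5]
After 'swap': [5, 10]
After 'gt': [0]
After 'push 9': [0, 9]
After 'swap': [9, 0]
After 'push 19': [9, 0, 19]
After 'pick 0': [9, 0, 19, 19]
After 'push 11': [9, 0, 19, 19, 11]
After 'swap': [9, 0, 19, 11, 19]
After 'push 0': [9, 0, 19, 11, 19, 0]
After 'gt': [9, 0, 19, 11, 1]
After 'mod': [9, 0, 19, 0]
After 'eq': [9, 0, 0]
After 'over': [9, 0, 0, 0]
After 'gt': [9, 0, 0]
After 'push 16': [9, 0, 0, 16]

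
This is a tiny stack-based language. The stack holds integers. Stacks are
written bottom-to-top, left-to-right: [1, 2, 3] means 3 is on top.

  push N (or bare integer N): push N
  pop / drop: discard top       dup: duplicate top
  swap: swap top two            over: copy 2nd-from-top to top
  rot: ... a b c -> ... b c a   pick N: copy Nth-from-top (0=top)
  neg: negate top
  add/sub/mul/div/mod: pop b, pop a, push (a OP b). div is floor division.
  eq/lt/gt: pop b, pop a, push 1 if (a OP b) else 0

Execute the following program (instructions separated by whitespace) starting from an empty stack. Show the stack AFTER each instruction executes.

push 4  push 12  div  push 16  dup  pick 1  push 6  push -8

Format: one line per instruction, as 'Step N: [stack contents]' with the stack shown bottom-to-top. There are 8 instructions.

Step 1: [4]
Step 2: [4, 12]
Step 3: [0]
Step 4: [0, 16]
Step 5: [0, 16, 16]
Step 6: [0, 16, 16, 16]
Step 7: [0, 16, 16, 16, 6]
Step 8: [0, 16, 16, 16, 6, -8]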